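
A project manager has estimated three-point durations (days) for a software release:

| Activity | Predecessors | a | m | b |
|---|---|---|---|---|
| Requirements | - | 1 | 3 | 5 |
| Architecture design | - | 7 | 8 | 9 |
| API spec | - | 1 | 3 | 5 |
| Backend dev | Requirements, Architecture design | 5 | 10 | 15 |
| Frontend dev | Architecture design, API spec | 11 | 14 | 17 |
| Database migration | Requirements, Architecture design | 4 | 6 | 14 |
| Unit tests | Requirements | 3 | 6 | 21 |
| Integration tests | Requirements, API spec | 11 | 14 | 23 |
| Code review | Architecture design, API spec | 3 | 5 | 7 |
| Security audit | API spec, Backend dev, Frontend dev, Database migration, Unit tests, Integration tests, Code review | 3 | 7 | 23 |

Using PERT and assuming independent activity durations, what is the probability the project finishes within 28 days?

te_Requirements = (1 + 4·3 + 5)/6 = 18/6 = 3; σ²_Requirements = ((5−1)/6)² = 0.444
te_Architecture design = (7 + 4·8 + 9)/6 = 48/6 = 8; σ²_Architecture design = ((9−7)/6)² = 0.111
te_API spec = (1 + 4·3 + 5)/6 = 18/6 = 3; σ²_API spec = ((5−1)/6)² = 0.444
te_Backend dev = (5 + 4·10 + 15)/6 = 60/6 = 10; σ²_Backend dev = ((15−5)/6)² = 2.778
te_Frontend dev = (11 + 4·14 + 17)/6 = 84/6 = 14; σ²_Frontend dev = ((17−11)/6)² = 1.000
te_Database migration = (4 + 4·6 + 14)/6 = 42/6 = 7; σ²_Database migration = ((14−4)/6)² = 2.778
te_Unit tests = (3 + 4·6 + 21)/6 = 48/6 = 8; σ²_Unit tests = ((21−3)/6)² = 9.000
te_Integration tests = (11 + 4·14 + 23)/6 = 90/6 = 15; σ²_Integration tests = ((23−11)/6)² = 4.000
te_Code review = (3 + 4·5 + 7)/6 = 30/6 = 5; σ²_Code review = ((7−3)/6)² = 0.444
te_Security audit = (3 + 4·7 + 23)/6 = 54/6 = 9; σ²_Security audit = ((23−3)/6)² = 11.111

Forward pass:
ES_Requirements = 0; EF_Requirements = 3
ES_Architecture design = 0; EF_Architecture design = 8
ES_API spec = 0; EF_API spec = 3
ES_Backend dev = max(EF_Requirements=3, EF_Architecture design=8) = 8; EF_Backend dev = 8+10 = 18
ES_Frontend dev = max(EF_Architecture design=8, EF_API spec=3) = 8; EF_Frontend dev = 8+14 = 22
ES_Database migration = max(EF_Requirements=3, EF_Architecture design=8) = 8; EF_Database migration = 8+7 = 15
ES_Unit tests = 3; EF_Unit tests = 3+8 = 11
ES_Integration tests = max(EF_Requirements=3, EF_API spec=3) = 3; EF_Integration tests = 3+15 = 18
ES_Code review = max(EF_Architecture design=8, EF_API spec=3) = 8; EF_Code review = 8+5 = 13
ES_Security audit = max(EF_API spec=3, EF_Backend dev=18, EF_Frontend dev=22, EF_Database migration=15, EF_Unit tests=11, EF_Integration tests=18, EF_Code review=13) = 22; EF_Security audit = 22+9 = 31
Expected project duration μ = 31 days. Critical path: Architecture design → Frontend dev → Security audit.

Variance along critical path = 0.111 + 1.000 + 11.111 = 12.222; σ = √12.222 = 3.496 days.
Z = (28 − 31) / 3.496 = -0.858
P(T ≤ 28) = Φ(-0.858) ≈ 0.195

0.195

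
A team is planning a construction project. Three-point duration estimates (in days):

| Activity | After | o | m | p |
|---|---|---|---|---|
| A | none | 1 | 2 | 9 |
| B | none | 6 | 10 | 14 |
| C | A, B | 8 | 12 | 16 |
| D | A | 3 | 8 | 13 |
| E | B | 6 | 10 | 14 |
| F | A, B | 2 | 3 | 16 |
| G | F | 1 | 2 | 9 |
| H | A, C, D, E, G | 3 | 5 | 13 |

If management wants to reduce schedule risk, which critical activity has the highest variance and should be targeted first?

te_A = (1 + 4·2 + 9)/6 = 18/6 = 3; σ²_A = ((9−1)/6)² = 1.778
te_B = (6 + 4·10 + 14)/6 = 60/6 = 10; σ²_B = ((14−6)/6)² = 1.778
te_C = (8 + 4·12 + 16)/6 = 72/6 = 12; σ²_C = ((16−8)/6)² = 1.778
te_D = (3 + 4·8 + 13)/6 = 48/6 = 8; σ²_D = ((13−3)/6)² = 2.778
te_E = (6 + 4·10 + 14)/6 = 60/6 = 10; σ²_E = ((14−6)/6)² = 1.778
te_F = (2 + 4·3 + 16)/6 = 30/6 = 5; σ²_F = ((16−2)/6)² = 5.444
te_G = (1 + 4·2 + 9)/6 = 18/6 = 3; σ²_G = ((9−1)/6)² = 1.778
te_H = (3 + 4·5 + 13)/6 = 36/6 = 6; σ²_H = ((13−3)/6)² = 2.778

Forward pass:
ES_A = 0; EF_A = 3
ES_B = 0; EF_B = 10
ES_C = max(EF_A=3, EF_B=10) = 10; EF_C = 10+12 = 22
ES_D = 3; EF_D = 3+8 = 11
ES_E = 10; EF_E = 10+10 = 20
ES_F = max(EF_A=3, EF_B=10) = 10; EF_F = 10+5 = 15
ES_G = 15; EF_G = 15+3 = 18
ES_H = max(EF_A=3, EF_C=22, EF_D=11, EF_E=20, EF_G=18) = 22; EF_H = 22+6 = 28
Expected project duration μ = 28 days. Critical path: B → C → H.

Variances on critical path: σ²_B=1.778, σ²_C=1.778, σ²_H=2.778.
Largest is σ²_H = 2.778.

H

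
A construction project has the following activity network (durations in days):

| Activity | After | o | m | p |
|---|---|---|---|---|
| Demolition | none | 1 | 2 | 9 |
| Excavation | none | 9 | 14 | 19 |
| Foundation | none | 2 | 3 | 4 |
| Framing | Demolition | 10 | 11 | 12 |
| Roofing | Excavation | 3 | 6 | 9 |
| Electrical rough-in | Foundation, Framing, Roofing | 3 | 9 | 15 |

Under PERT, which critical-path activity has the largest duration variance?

Electrical rough-in

te_Demolition = (1 + 4·2 + 9)/6 = 18/6 = 3; σ²_Demolition = ((9−1)/6)² = 1.778
te_Excavation = (9 + 4·14 + 19)/6 = 84/6 = 14; σ²_Excavation = ((19−9)/6)² = 2.778
te_Foundation = (2 + 4·3 + 4)/6 = 18/6 = 3; σ²_Foundation = ((4−2)/6)² = 0.111
te_Framing = (10 + 4·11 + 12)/6 = 66/6 = 11; σ²_Framing = ((12−10)/6)² = 0.111
te_Roofing = (3 + 4·6 + 9)/6 = 36/6 = 6; σ²_Roofing = ((9−3)/6)² = 1.000
te_Electrical rough-in = (3 + 4·9 + 15)/6 = 54/6 = 9; σ²_Electrical rough-in = ((15−3)/6)² = 4.000

Forward pass:
ES_Demolition = 0; EF_Demolition = 3
ES_Excavation = 0; EF_Excavation = 14
ES_Foundation = 0; EF_Foundation = 3
ES_Framing = 3; EF_Framing = 3+11 = 14
ES_Roofing = 14; EF_Roofing = 14+6 = 20
ES_Electrical rough-in = max(EF_Foundation=3, EF_Framing=14, EF_Roofing=20) = 20; EF_Electrical rough-in = 20+9 = 29
Expected project duration μ = 29 days. Critical path: Excavation → Roofing → Electrical rough-in.

Variances on critical path: σ²_Excavation=2.778, σ²_Roofing=1.000, σ²_Electrical rough-in=4.000.
Largest is σ²_Electrical rough-in = 4.000.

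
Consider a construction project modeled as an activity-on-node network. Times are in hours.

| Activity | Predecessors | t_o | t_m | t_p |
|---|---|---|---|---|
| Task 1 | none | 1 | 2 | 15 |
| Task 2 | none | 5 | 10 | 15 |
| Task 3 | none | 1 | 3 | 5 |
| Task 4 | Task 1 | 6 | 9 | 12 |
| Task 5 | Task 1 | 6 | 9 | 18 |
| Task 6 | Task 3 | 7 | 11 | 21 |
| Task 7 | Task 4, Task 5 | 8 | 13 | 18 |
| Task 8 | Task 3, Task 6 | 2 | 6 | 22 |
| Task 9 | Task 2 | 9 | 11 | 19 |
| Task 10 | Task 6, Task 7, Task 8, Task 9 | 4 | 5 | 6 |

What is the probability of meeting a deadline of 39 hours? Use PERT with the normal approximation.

0.977

te_Task 1 = (1 + 4·2 + 15)/6 = 24/6 = 4; σ²_Task 1 = ((15−1)/6)² = 5.444
te_Task 2 = (5 + 4·10 + 15)/6 = 60/6 = 10; σ²_Task 2 = ((15−5)/6)² = 2.778
te_Task 3 = (1 + 4·3 + 5)/6 = 18/6 = 3; σ²_Task 3 = ((5−1)/6)² = 0.444
te_Task 4 = (6 + 4·9 + 12)/6 = 54/6 = 9; σ²_Task 4 = ((12−6)/6)² = 1.000
te_Task 5 = (6 + 4·9 + 18)/6 = 60/6 = 10; σ²_Task 5 = ((18−6)/6)² = 4.000
te_Task 6 = (7 + 4·11 + 21)/6 = 72/6 = 12; σ²_Task 6 = ((21−7)/6)² = 5.444
te_Task 7 = (8 + 4·13 + 18)/6 = 78/6 = 13; σ²_Task 7 = ((18−8)/6)² = 2.778
te_Task 8 = (2 + 4·6 + 22)/6 = 48/6 = 8; σ²_Task 8 = ((22−2)/6)² = 11.111
te_Task 9 = (9 + 4·11 + 19)/6 = 72/6 = 12; σ²_Task 9 = ((19−9)/6)² = 2.778
te_Task 10 = (4 + 4·5 + 6)/6 = 30/6 = 5; σ²_Task 10 = ((6−4)/6)² = 0.111

Forward pass:
ES_Task 1 = 0; EF_Task 1 = 4
ES_Task 2 = 0; EF_Task 2 = 10
ES_Task 3 = 0; EF_Task 3 = 3
ES_Task 4 = 4; EF_Task 4 = 4+9 = 13
ES_Task 5 = 4; EF_Task 5 = 4+10 = 14
ES_Task 6 = 3; EF_Task 6 = 3+12 = 15
ES_Task 7 = max(EF_Task 4=13, EF_Task 5=14) = 14; EF_Task 7 = 14+13 = 27
ES_Task 8 = max(EF_Task 3=3, EF_Task 6=15) = 15; EF_Task 8 = 15+8 = 23
ES_Task 9 = 10; EF_Task 9 = 10+12 = 22
ES_Task 10 = max(EF_Task 6=15, EF_Task 7=27, EF_Task 8=23, EF_Task 9=22) = 27; EF_Task 10 = 27+5 = 32
Expected project duration μ = 32 hours. Critical path: Task 1 → Task 5 → Task 7 → Task 10.

Variance along critical path = 5.444 + 4.000 + 2.778 + 0.111 = 12.333; σ = √12.333 = 3.512 hours.
Z = (39 − 32) / 3.512 = 1.993
P(T ≤ 39) = Φ(1.993) ≈ 0.977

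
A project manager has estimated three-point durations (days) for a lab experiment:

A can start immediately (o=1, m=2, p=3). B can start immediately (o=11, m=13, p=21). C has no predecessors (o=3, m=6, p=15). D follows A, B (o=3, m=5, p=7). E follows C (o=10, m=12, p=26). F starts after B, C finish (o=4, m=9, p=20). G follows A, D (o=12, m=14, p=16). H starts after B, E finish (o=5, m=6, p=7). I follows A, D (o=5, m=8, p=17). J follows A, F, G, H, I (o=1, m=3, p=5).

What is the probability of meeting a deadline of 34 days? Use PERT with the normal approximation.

te_A = (1 + 4·2 + 3)/6 = 12/6 = 2; σ²_A = ((3−1)/6)² = 0.111
te_B = (11 + 4·13 + 21)/6 = 84/6 = 14; σ²_B = ((21−11)/6)² = 2.778
te_C = (3 + 4·6 + 15)/6 = 42/6 = 7; σ²_C = ((15−3)/6)² = 4.000
te_D = (3 + 4·5 + 7)/6 = 30/6 = 5; σ²_D = ((7−3)/6)² = 0.444
te_E = (10 + 4·12 + 26)/6 = 84/6 = 14; σ²_E = ((26−10)/6)² = 7.111
te_F = (4 + 4·9 + 20)/6 = 60/6 = 10; σ²_F = ((20−4)/6)² = 7.111
te_G = (12 + 4·14 + 16)/6 = 84/6 = 14; σ²_G = ((16−12)/6)² = 0.444
te_H = (5 + 4·6 + 7)/6 = 36/6 = 6; σ²_H = ((7−5)/6)² = 0.111
te_I = (5 + 4·8 + 17)/6 = 54/6 = 9; σ²_I = ((17−5)/6)² = 4.000
te_J = (1 + 4·3 + 5)/6 = 18/6 = 3; σ²_J = ((5−1)/6)² = 0.444

Forward pass:
ES_A = 0; EF_A = 2
ES_B = 0; EF_B = 14
ES_C = 0; EF_C = 7
ES_D = max(EF_A=2, EF_B=14) = 14; EF_D = 14+5 = 19
ES_E = 7; EF_E = 7+14 = 21
ES_F = max(EF_B=14, EF_C=7) = 14; EF_F = 14+10 = 24
ES_G = max(EF_A=2, EF_D=19) = 19; EF_G = 19+14 = 33
ES_H = max(EF_B=14, EF_E=21) = 21; EF_H = 21+6 = 27
ES_I = max(EF_A=2, EF_D=19) = 19; EF_I = 19+9 = 28
ES_J = max(EF_A=2, EF_F=24, EF_G=33, EF_H=27, EF_I=28) = 33; EF_J = 33+3 = 36
Expected project duration μ = 36 days. Critical path: B → D → G → J.

Variance along critical path = 2.778 + 0.444 + 0.444 + 0.444 = 4.111; σ = √4.111 = 2.028 days.
Z = (34 − 36) / 2.028 = -0.986
P(T ≤ 34) = Φ(-0.986) ≈ 0.162

0.162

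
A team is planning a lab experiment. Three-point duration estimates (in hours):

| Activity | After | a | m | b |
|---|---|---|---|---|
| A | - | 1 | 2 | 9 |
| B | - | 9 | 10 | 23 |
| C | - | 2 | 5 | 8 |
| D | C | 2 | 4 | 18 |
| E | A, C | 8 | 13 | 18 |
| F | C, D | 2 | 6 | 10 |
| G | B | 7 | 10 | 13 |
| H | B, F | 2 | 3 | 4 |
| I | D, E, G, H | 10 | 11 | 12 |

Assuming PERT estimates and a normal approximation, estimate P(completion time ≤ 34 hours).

0.652

te_A = (1 + 4·2 + 9)/6 = 18/6 = 3; σ²_A = ((9−1)/6)² = 1.778
te_B = (9 + 4·10 + 23)/6 = 72/6 = 12; σ²_B = ((23−9)/6)² = 5.444
te_C = (2 + 4·5 + 8)/6 = 30/6 = 5; σ²_C = ((8−2)/6)² = 1.000
te_D = (2 + 4·4 + 18)/6 = 36/6 = 6; σ²_D = ((18−2)/6)² = 7.111
te_E = (8 + 4·13 + 18)/6 = 78/6 = 13; σ²_E = ((18−8)/6)² = 2.778
te_F = (2 + 4·6 + 10)/6 = 36/6 = 6; σ²_F = ((10−2)/6)² = 1.778
te_G = (7 + 4·10 + 13)/6 = 60/6 = 10; σ²_G = ((13−7)/6)² = 1.000
te_H = (2 + 4·3 + 4)/6 = 18/6 = 3; σ²_H = ((4−2)/6)² = 0.111
te_I = (10 + 4·11 + 12)/6 = 66/6 = 11; σ²_I = ((12−10)/6)² = 0.111

Forward pass:
ES_A = 0; EF_A = 3
ES_B = 0; EF_B = 12
ES_C = 0; EF_C = 5
ES_D = 5; EF_D = 5+6 = 11
ES_E = max(EF_A=3, EF_C=5) = 5; EF_E = 5+13 = 18
ES_F = max(EF_C=5, EF_D=11) = 11; EF_F = 11+6 = 17
ES_G = 12; EF_G = 12+10 = 22
ES_H = max(EF_B=12, EF_F=17) = 17; EF_H = 17+3 = 20
ES_I = max(EF_D=11, EF_E=18, EF_G=22, EF_H=20) = 22; EF_I = 22+11 = 33
Expected project duration μ = 33 hours. Critical path: B → G → I.

Variance along critical path = 5.444 + 1.000 + 0.111 = 6.556; σ = √6.556 = 2.560 hours.
Z = (34 − 33) / 2.560 = 0.391
P(T ≤ 34) = Φ(0.391) ≈ 0.652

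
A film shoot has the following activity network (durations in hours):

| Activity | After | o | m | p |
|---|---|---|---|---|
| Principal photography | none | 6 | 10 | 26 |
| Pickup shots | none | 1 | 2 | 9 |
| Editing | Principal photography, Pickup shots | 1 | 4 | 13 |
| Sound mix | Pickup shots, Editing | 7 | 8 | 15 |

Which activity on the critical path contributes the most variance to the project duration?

Principal photography

te_Principal photography = (6 + 4·10 + 26)/6 = 72/6 = 12; σ²_Principal photography = ((26−6)/6)² = 11.111
te_Pickup shots = (1 + 4·2 + 9)/6 = 18/6 = 3; σ²_Pickup shots = ((9−1)/6)² = 1.778
te_Editing = (1 + 4·4 + 13)/6 = 30/6 = 5; σ²_Editing = ((13−1)/6)² = 4.000
te_Sound mix = (7 + 4·8 + 15)/6 = 54/6 = 9; σ²_Sound mix = ((15−7)/6)² = 1.778

Forward pass:
ES_Principal photography = 0; EF_Principal photography = 12
ES_Pickup shots = 0; EF_Pickup shots = 3
ES_Editing = max(EF_Principal photography=12, EF_Pickup shots=3) = 12; EF_Editing = 12+5 = 17
ES_Sound mix = max(EF_Pickup shots=3, EF_Editing=17) = 17; EF_Sound mix = 17+9 = 26
Expected project duration μ = 26 hours. Critical path: Principal photography → Editing → Sound mix.

Variances on critical path: σ²_Principal photography=11.111, σ²_Editing=4.000, σ²_Sound mix=1.778.
Largest is σ²_Principal photography = 11.111.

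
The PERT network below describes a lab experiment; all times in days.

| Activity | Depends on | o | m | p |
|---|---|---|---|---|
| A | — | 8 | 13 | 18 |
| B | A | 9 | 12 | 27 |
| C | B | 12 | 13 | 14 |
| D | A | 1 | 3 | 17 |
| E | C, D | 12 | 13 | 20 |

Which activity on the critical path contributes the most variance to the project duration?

B

te_A = (8 + 4·13 + 18)/6 = 78/6 = 13; σ²_A = ((18−8)/6)² = 2.778
te_B = (9 + 4·12 + 27)/6 = 84/6 = 14; σ²_B = ((27−9)/6)² = 9.000
te_C = (12 + 4·13 + 14)/6 = 78/6 = 13; σ²_C = ((14−12)/6)² = 0.111
te_D = (1 + 4·3 + 17)/6 = 30/6 = 5; σ²_D = ((17−1)/6)² = 7.111
te_E = (12 + 4·13 + 20)/6 = 84/6 = 14; σ²_E = ((20−12)/6)² = 1.778

Forward pass:
ES_A = 0; EF_A = 13
ES_B = 13; EF_B = 13+14 = 27
ES_C = 27; EF_C = 27+13 = 40
ES_D = 13; EF_D = 13+5 = 18
ES_E = max(EF_C=40, EF_D=18) = 40; EF_E = 40+14 = 54
Expected project duration μ = 54 days. Critical path: A → B → C → E.

Variances on critical path: σ²_A=2.778, σ²_B=9.000, σ²_C=0.111, σ²_E=1.778.
Largest is σ²_B = 9.000.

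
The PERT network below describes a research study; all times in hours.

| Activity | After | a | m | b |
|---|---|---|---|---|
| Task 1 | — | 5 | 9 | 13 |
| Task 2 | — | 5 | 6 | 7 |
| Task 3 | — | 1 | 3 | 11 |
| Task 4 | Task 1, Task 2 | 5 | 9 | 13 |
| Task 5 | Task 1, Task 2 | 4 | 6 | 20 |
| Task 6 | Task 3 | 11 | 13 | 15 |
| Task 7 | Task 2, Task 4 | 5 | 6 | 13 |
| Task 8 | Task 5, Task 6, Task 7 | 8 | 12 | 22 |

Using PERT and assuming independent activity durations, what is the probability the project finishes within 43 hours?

te_Task 1 = (5 + 4·9 + 13)/6 = 54/6 = 9; σ²_Task 1 = ((13−5)/6)² = 1.778
te_Task 2 = (5 + 4·6 + 7)/6 = 36/6 = 6; σ²_Task 2 = ((7−5)/6)² = 0.111
te_Task 3 = (1 + 4·3 + 11)/6 = 24/6 = 4; σ²_Task 3 = ((11−1)/6)² = 2.778
te_Task 4 = (5 + 4·9 + 13)/6 = 54/6 = 9; σ²_Task 4 = ((13−5)/6)² = 1.778
te_Task 5 = (4 + 4·6 + 20)/6 = 48/6 = 8; σ²_Task 5 = ((20−4)/6)² = 7.111
te_Task 6 = (11 + 4·13 + 15)/6 = 78/6 = 13; σ²_Task 6 = ((15−11)/6)² = 0.444
te_Task 7 = (5 + 4·6 + 13)/6 = 42/6 = 7; σ²_Task 7 = ((13−5)/6)² = 1.778
te_Task 8 = (8 + 4·12 + 22)/6 = 78/6 = 13; σ²_Task 8 = ((22−8)/6)² = 5.444

Forward pass:
ES_Task 1 = 0; EF_Task 1 = 9
ES_Task 2 = 0; EF_Task 2 = 6
ES_Task 3 = 0; EF_Task 3 = 4
ES_Task 4 = max(EF_Task 1=9, EF_Task 2=6) = 9; EF_Task 4 = 9+9 = 18
ES_Task 5 = max(EF_Task 1=9, EF_Task 2=6) = 9; EF_Task 5 = 9+8 = 17
ES_Task 6 = 4; EF_Task 6 = 4+13 = 17
ES_Task 7 = max(EF_Task 2=6, EF_Task 4=18) = 18; EF_Task 7 = 18+7 = 25
ES_Task 8 = max(EF_Task 5=17, EF_Task 6=17, EF_Task 7=25) = 25; EF_Task 8 = 25+13 = 38
Expected project duration μ = 38 hours. Critical path: Task 1 → Task 4 → Task 7 → Task 8.

Variance along critical path = 1.778 + 1.778 + 1.778 + 5.444 = 10.778; σ = √10.778 = 3.283 hours.
Z = (43 − 38) / 3.283 = 1.523
P(T ≤ 43) = Φ(1.523) ≈ 0.936

0.936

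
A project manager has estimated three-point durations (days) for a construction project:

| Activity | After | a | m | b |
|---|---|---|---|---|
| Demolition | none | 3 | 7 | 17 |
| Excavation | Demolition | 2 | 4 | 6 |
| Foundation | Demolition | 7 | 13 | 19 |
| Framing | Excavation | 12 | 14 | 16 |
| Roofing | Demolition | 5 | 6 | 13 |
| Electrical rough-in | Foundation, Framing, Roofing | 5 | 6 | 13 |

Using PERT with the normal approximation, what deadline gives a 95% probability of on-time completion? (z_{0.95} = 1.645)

37.7 days

te_Demolition = (3 + 4·7 + 17)/6 = 48/6 = 8; σ²_Demolition = ((17−3)/6)² = 5.444
te_Excavation = (2 + 4·4 + 6)/6 = 24/6 = 4; σ²_Excavation = ((6−2)/6)² = 0.444
te_Foundation = (7 + 4·13 + 19)/6 = 78/6 = 13; σ²_Foundation = ((19−7)/6)² = 4.000
te_Framing = (12 + 4·14 + 16)/6 = 84/6 = 14; σ²_Framing = ((16−12)/6)² = 0.444
te_Roofing = (5 + 4·6 + 13)/6 = 42/6 = 7; σ²_Roofing = ((13−5)/6)² = 1.778
te_Electrical rough-in = (5 + 4·6 + 13)/6 = 42/6 = 7; σ²_Electrical rough-in = ((13−5)/6)² = 1.778

Forward pass:
ES_Demolition = 0; EF_Demolition = 8
ES_Excavation = 8; EF_Excavation = 8+4 = 12
ES_Foundation = 8; EF_Foundation = 8+13 = 21
ES_Framing = 12; EF_Framing = 12+14 = 26
ES_Roofing = 8; EF_Roofing = 8+7 = 15
ES_Electrical rough-in = max(EF_Foundation=21, EF_Framing=26, EF_Roofing=15) = 26; EF_Electrical rough-in = 26+7 = 33
Expected project duration μ = 33 days. Critical path: Demolition → Excavation → Framing → Electrical rough-in.

Variance along critical path = 5.444 + 0.444 + 0.444 + 1.778 = 8.111; σ = 2.848 days.
D = μ + z·σ = 33 + 1.645·2.848 = 37.7 days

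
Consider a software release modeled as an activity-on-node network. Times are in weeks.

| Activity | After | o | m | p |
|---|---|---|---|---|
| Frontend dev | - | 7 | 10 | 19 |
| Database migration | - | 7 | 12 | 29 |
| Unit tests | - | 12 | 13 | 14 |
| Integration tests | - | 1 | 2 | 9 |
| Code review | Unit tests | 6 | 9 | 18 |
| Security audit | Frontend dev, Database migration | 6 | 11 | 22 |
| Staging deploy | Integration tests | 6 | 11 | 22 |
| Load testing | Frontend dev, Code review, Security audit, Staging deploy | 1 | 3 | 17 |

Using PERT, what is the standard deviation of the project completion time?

5.26 weeks

te_Frontend dev = (7 + 4·10 + 19)/6 = 66/6 = 11; σ²_Frontend dev = ((19−7)/6)² = 4.000
te_Database migration = (7 + 4·12 + 29)/6 = 84/6 = 14; σ²_Database migration = ((29−7)/6)² = 13.444
te_Unit tests = (12 + 4·13 + 14)/6 = 78/6 = 13; σ²_Unit tests = ((14−12)/6)² = 0.111
te_Integration tests = (1 + 4·2 + 9)/6 = 18/6 = 3; σ²_Integration tests = ((9−1)/6)² = 1.778
te_Code review = (6 + 4·9 + 18)/6 = 60/6 = 10; σ²_Code review = ((18−6)/6)² = 4.000
te_Security audit = (6 + 4·11 + 22)/6 = 72/6 = 12; σ²_Security audit = ((22−6)/6)² = 7.111
te_Staging deploy = (6 + 4·11 + 22)/6 = 72/6 = 12; σ²_Staging deploy = ((22−6)/6)² = 7.111
te_Load testing = (1 + 4·3 + 17)/6 = 30/6 = 5; σ²_Load testing = ((17−1)/6)² = 7.111

Forward pass:
ES_Frontend dev = 0; EF_Frontend dev = 11
ES_Database migration = 0; EF_Database migration = 14
ES_Unit tests = 0; EF_Unit tests = 13
ES_Integration tests = 0; EF_Integration tests = 3
ES_Code review = 13; EF_Code review = 13+10 = 23
ES_Security audit = max(EF_Frontend dev=11, EF_Database migration=14) = 14; EF_Security audit = 14+12 = 26
ES_Staging deploy = 3; EF_Staging deploy = 3+12 = 15
ES_Load testing = max(EF_Frontend dev=11, EF_Code review=23, EF_Security audit=26, EF_Staging deploy=15) = 26; EF_Load testing = 26+5 = 31
Expected project duration μ = 31 weeks. Critical path: Database migration → Security audit → Load testing.

Variance along critical path = 13.444 + 7.111 + 7.111 = 27.667
σ = √27.667 = 5.260 weeks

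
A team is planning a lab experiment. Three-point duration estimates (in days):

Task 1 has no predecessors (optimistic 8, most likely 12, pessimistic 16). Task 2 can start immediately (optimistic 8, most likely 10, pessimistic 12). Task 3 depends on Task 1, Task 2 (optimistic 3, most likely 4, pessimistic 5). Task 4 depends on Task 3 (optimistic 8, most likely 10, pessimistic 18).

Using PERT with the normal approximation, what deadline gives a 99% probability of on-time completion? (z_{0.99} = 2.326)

32.0 days

te_Task 1 = (8 + 4·12 + 16)/6 = 72/6 = 12; σ²_Task 1 = ((16−8)/6)² = 1.778
te_Task 2 = (8 + 4·10 + 12)/6 = 60/6 = 10; σ²_Task 2 = ((12−8)/6)² = 0.444
te_Task 3 = (3 + 4·4 + 5)/6 = 24/6 = 4; σ²_Task 3 = ((5−3)/6)² = 0.111
te_Task 4 = (8 + 4·10 + 18)/6 = 66/6 = 11; σ²_Task 4 = ((18−8)/6)² = 2.778

Forward pass:
ES_Task 1 = 0; EF_Task 1 = 12
ES_Task 2 = 0; EF_Task 2 = 10
ES_Task 3 = max(EF_Task 1=12, EF_Task 2=10) = 12; EF_Task 3 = 12+4 = 16
ES_Task 4 = 16; EF_Task 4 = 16+11 = 27
Expected project duration μ = 27 days. Critical path: Task 1 → Task 3 → Task 4.

Variance along critical path = 1.778 + 0.111 + 2.778 = 4.667; σ = 2.160 days.
D = μ + z·σ = 27 + 2.326·2.160 = 32.0 days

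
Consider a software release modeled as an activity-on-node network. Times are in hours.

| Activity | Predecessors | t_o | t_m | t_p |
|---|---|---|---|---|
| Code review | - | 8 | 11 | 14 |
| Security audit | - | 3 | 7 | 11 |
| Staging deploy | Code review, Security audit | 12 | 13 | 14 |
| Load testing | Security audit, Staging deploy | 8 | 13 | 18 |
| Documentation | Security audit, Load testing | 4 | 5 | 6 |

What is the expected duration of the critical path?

42 hours

te_Code review = (8 + 4·11 + 14)/6 = 66/6 = 11
te_Security audit = (3 + 4·7 + 11)/6 = 42/6 = 7
te_Staging deploy = (12 + 4·13 + 14)/6 = 78/6 = 13
te_Load testing = (8 + 4·13 + 18)/6 = 78/6 = 13
te_Documentation = (4 + 4·5 + 6)/6 = 30/6 = 5

Forward pass:
ES_Code review = 0; EF_Code review = 11
ES_Security audit = 0; EF_Security audit = 7
ES_Staging deploy = max(EF_Code review=11, EF_Security audit=7) = 11; EF_Staging deploy = 11+13 = 24
ES_Load testing = max(EF_Security audit=7, EF_Staging deploy=24) = 24; EF_Load testing = 24+13 = 37
ES_Documentation = max(EF_Security audit=7, EF_Load testing=37) = 37; EF_Documentation = 37+5 = 42
Expected project duration μ = 42 hours. Critical path: Code review → Staging deploy → Load testing → Documentation.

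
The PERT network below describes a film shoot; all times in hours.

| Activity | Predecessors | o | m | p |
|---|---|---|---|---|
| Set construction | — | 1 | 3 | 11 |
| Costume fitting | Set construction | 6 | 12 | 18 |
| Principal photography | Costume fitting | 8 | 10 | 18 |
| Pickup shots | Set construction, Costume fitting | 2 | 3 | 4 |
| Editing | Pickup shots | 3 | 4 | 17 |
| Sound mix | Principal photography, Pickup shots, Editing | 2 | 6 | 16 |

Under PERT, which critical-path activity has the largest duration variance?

te_Set construction = (1 + 4·3 + 11)/6 = 24/6 = 4; σ²_Set construction = ((11−1)/6)² = 2.778
te_Costume fitting = (6 + 4·12 + 18)/6 = 72/6 = 12; σ²_Costume fitting = ((18−6)/6)² = 4.000
te_Principal photography = (8 + 4·10 + 18)/6 = 66/6 = 11; σ²_Principal photography = ((18−8)/6)² = 2.778
te_Pickup shots = (2 + 4·3 + 4)/6 = 18/6 = 3; σ²_Pickup shots = ((4−2)/6)² = 0.111
te_Editing = (3 + 4·4 + 17)/6 = 36/6 = 6; σ²_Editing = ((17−3)/6)² = 5.444
te_Sound mix = (2 + 4·6 + 16)/6 = 42/6 = 7; σ²_Sound mix = ((16−2)/6)² = 5.444

Forward pass:
ES_Set construction = 0; EF_Set construction = 4
ES_Costume fitting = 4; EF_Costume fitting = 4+12 = 16
ES_Principal photography = 16; EF_Principal photography = 16+11 = 27
ES_Pickup shots = max(EF_Set construction=4, EF_Costume fitting=16) = 16; EF_Pickup shots = 16+3 = 19
ES_Editing = 19; EF_Editing = 19+6 = 25
ES_Sound mix = max(EF_Principal photography=27, EF_Pickup shots=19, EF_Editing=25) = 27; EF_Sound mix = 27+7 = 34
Expected project duration μ = 34 hours. Critical path: Set construction → Costume fitting → Principal photography → Sound mix.

Variances on critical path: σ²_Set construction=2.778, σ²_Costume fitting=4.000, σ²_Principal photography=2.778, σ²_Sound mix=5.444.
Largest is σ²_Sound mix = 5.444.

Sound mix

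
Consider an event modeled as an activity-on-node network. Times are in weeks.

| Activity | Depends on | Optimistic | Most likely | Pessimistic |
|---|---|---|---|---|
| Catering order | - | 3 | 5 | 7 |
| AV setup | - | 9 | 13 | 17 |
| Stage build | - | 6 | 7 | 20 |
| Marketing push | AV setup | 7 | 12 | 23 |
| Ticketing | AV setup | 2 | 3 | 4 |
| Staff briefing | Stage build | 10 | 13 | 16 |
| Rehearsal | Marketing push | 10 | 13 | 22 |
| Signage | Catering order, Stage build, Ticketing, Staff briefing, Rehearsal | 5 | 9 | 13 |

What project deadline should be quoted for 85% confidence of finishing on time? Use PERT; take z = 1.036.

53.0 weeks

te_Catering order = (3 + 4·5 + 7)/6 = 30/6 = 5; σ²_Catering order = ((7−3)/6)² = 0.444
te_AV setup = (9 + 4·13 + 17)/6 = 78/6 = 13; σ²_AV setup = ((17−9)/6)² = 1.778
te_Stage build = (6 + 4·7 + 20)/6 = 54/6 = 9; σ²_Stage build = ((20−6)/6)² = 5.444
te_Marketing push = (7 + 4·12 + 23)/6 = 78/6 = 13; σ²_Marketing push = ((23−7)/6)² = 7.111
te_Ticketing = (2 + 4·3 + 4)/6 = 18/6 = 3; σ²_Ticketing = ((4−2)/6)² = 0.111
te_Staff briefing = (10 + 4·13 + 16)/6 = 78/6 = 13; σ²_Staff briefing = ((16−10)/6)² = 1.000
te_Rehearsal = (10 + 4·13 + 22)/6 = 84/6 = 14; σ²_Rehearsal = ((22−10)/6)² = 4.000
te_Signage = (5 + 4·9 + 13)/6 = 54/6 = 9; σ²_Signage = ((13−5)/6)² = 1.778

Forward pass:
ES_Catering order = 0; EF_Catering order = 5
ES_AV setup = 0; EF_AV setup = 13
ES_Stage build = 0; EF_Stage build = 9
ES_Marketing push = 13; EF_Marketing push = 13+13 = 26
ES_Ticketing = 13; EF_Ticketing = 13+3 = 16
ES_Staff briefing = 9; EF_Staff briefing = 9+13 = 22
ES_Rehearsal = 26; EF_Rehearsal = 26+14 = 40
ES_Signage = max(EF_Catering order=5, EF_Stage build=9, EF_Ticketing=16, EF_Staff briefing=22, EF_Rehearsal=40) = 40; EF_Signage = 40+9 = 49
Expected project duration μ = 49 weeks. Critical path: AV setup → Marketing push → Rehearsal → Signage.

Variance along critical path = 1.778 + 7.111 + 4.000 + 1.778 = 14.667; σ = 3.830 weeks.
D = μ + z·σ = 49 + 1.036·3.830 = 53.0 weeks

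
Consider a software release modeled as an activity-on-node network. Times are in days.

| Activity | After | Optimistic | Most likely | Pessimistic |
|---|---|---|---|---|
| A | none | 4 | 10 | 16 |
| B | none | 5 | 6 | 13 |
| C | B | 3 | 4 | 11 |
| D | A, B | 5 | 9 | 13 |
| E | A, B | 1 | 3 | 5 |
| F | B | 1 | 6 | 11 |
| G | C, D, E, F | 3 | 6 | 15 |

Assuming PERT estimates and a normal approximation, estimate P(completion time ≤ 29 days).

0.831

te_A = (4 + 4·10 + 16)/6 = 60/6 = 10; σ²_A = ((16−4)/6)² = 4.000
te_B = (5 + 4·6 + 13)/6 = 42/6 = 7; σ²_B = ((13−5)/6)² = 1.778
te_C = (3 + 4·4 + 11)/6 = 30/6 = 5; σ²_C = ((11−3)/6)² = 1.778
te_D = (5 + 4·9 + 13)/6 = 54/6 = 9; σ²_D = ((13−5)/6)² = 1.778
te_E = (1 + 4·3 + 5)/6 = 18/6 = 3; σ²_E = ((5−1)/6)² = 0.444
te_F = (1 + 4·6 + 11)/6 = 36/6 = 6; σ²_F = ((11−1)/6)² = 2.778
te_G = (3 + 4·6 + 15)/6 = 42/6 = 7; σ²_G = ((15−3)/6)² = 4.000

Forward pass:
ES_A = 0; EF_A = 10
ES_B = 0; EF_B = 7
ES_C = 7; EF_C = 7+5 = 12
ES_D = max(EF_A=10, EF_B=7) = 10; EF_D = 10+9 = 19
ES_E = max(EF_A=10, EF_B=7) = 10; EF_E = 10+3 = 13
ES_F = 7; EF_F = 7+6 = 13
ES_G = max(EF_C=12, EF_D=19, EF_E=13, EF_F=13) = 19; EF_G = 19+7 = 26
Expected project duration μ = 26 days. Critical path: A → D → G.

Variance along critical path = 4.000 + 1.778 + 4.000 = 9.778; σ = √9.778 = 3.127 days.
Z = (29 − 26) / 3.127 = 0.959
P(T ≤ 29) = Φ(0.959) ≈ 0.831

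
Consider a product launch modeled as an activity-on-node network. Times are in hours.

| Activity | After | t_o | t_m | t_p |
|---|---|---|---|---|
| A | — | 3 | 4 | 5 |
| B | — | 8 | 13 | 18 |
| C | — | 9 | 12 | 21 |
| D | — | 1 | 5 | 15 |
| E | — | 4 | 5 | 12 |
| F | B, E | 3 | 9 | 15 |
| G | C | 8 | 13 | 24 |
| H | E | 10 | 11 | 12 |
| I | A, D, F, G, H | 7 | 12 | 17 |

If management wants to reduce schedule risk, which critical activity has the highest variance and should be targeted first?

te_A = (3 + 4·4 + 5)/6 = 24/6 = 4; σ²_A = ((5−3)/6)² = 0.111
te_B = (8 + 4·13 + 18)/6 = 78/6 = 13; σ²_B = ((18−8)/6)² = 2.778
te_C = (9 + 4·12 + 21)/6 = 78/6 = 13; σ²_C = ((21−9)/6)² = 4.000
te_D = (1 + 4·5 + 15)/6 = 36/6 = 6; σ²_D = ((15−1)/6)² = 5.444
te_E = (4 + 4·5 + 12)/6 = 36/6 = 6; σ²_E = ((12−4)/6)² = 1.778
te_F = (3 + 4·9 + 15)/6 = 54/6 = 9; σ²_F = ((15−3)/6)² = 4.000
te_G = (8 + 4·13 + 24)/6 = 84/6 = 14; σ²_G = ((24−8)/6)² = 7.111
te_H = (10 + 4·11 + 12)/6 = 66/6 = 11; σ²_H = ((12−10)/6)² = 0.111
te_I = (7 + 4·12 + 17)/6 = 72/6 = 12; σ²_I = ((17−7)/6)² = 2.778

Forward pass:
ES_A = 0; EF_A = 4
ES_B = 0; EF_B = 13
ES_C = 0; EF_C = 13
ES_D = 0; EF_D = 6
ES_E = 0; EF_E = 6
ES_F = max(EF_B=13, EF_E=6) = 13; EF_F = 13+9 = 22
ES_G = 13; EF_G = 13+14 = 27
ES_H = 6; EF_H = 6+11 = 17
ES_I = max(EF_A=4, EF_D=6, EF_F=22, EF_G=27, EF_H=17) = 27; EF_I = 27+12 = 39
Expected project duration μ = 39 hours. Critical path: C → G → I.

Variances on critical path: σ²_C=4.000, σ²_G=7.111, σ²_I=2.778.
Largest is σ²_G = 7.111.

G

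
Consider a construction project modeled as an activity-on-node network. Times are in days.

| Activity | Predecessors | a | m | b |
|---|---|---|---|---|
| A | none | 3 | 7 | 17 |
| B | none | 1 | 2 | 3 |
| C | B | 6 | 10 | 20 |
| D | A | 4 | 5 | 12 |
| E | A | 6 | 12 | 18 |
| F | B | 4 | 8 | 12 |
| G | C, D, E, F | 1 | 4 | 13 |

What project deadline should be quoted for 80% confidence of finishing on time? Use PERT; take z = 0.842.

te_A = (3 + 4·7 + 17)/6 = 48/6 = 8; σ²_A = ((17−3)/6)² = 5.444
te_B = (1 + 4·2 + 3)/6 = 12/6 = 2; σ²_B = ((3−1)/6)² = 0.111
te_C = (6 + 4·10 + 20)/6 = 66/6 = 11; σ²_C = ((20−6)/6)² = 5.444
te_D = (4 + 4·5 + 12)/6 = 36/6 = 6; σ²_D = ((12−4)/6)² = 1.778
te_E = (6 + 4·12 + 18)/6 = 72/6 = 12; σ²_E = ((18−6)/6)² = 4.000
te_F = (4 + 4·8 + 12)/6 = 48/6 = 8; σ²_F = ((12−4)/6)² = 1.778
te_G = (1 + 4·4 + 13)/6 = 30/6 = 5; σ²_G = ((13−1)/6)² = 4.000

Forward pass:
ES_A = 0; EF_A = 8
ES_B = 0; EF_B = 2
ES_C = 2; EF_C = 2+11 = 13
ES_D = 8; EF_D = 8+6 = 14
ES_E = 8; EF_E = 8+12 = 20
ES_F = 2; EF_F = 2+8 = 10
ES_G = max(EF_C=13, EF_D=14, EF_E=20, EF_F=10) = 20; EF_G = 20+5 = 25
Expected project duration μ = 25 days. Critical path: A → E → G.

Variance along critical path = 5.444 + 4.000 + 4.000 = 13.444; σ = 3.667 days.
D = μ + z·σ = 25 + 0.842·3.667 = 28.1 days

28.1 days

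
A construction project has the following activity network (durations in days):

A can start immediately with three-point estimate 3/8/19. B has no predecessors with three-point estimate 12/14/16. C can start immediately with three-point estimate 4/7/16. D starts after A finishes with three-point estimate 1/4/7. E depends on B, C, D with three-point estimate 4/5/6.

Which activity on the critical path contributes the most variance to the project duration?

te_A = (3 + 4·8 + 19)/6 = 54/6 = 9; σ²_A = ((19−3)/6)² = 7.111
te_B = (12 + 4·14 + 16)/6 = 84/6 = 14; σ²_B = ((16−12)/6)² = 0.444
te_C = (4 + 4·7 + 16)/6 = 48/6 = 8; σ²_C = ((16−4)/6)² = 4.000
te_D = (1 + 4·4 + 7)/6 = 24/6 = 4; σ²_D = ((7−1)/6)² = 1.000
te_E = (4 + 4·5 + 6)/6 = 30/6 = 5; σ²_E = ((6−4)/6)² = 0.111

Forward pass:
ES_A = 0; EF_A = 9
ES_B = 0; EF_B = 14
ES_C = 0; EF_C = 8
ES_D = 9; EF_D = 9+4 = 13
ES_E = max(EF_B=14, EF_C=8, EF_D=13) = 14; EF_E = 14+5 = 19
Expected project duration μ = 19 days. Critical path: B → E.

Variances on critical path: σ²_B=0.444, σ²_E=0.111.
Largest is σ²_B = 0.444.

B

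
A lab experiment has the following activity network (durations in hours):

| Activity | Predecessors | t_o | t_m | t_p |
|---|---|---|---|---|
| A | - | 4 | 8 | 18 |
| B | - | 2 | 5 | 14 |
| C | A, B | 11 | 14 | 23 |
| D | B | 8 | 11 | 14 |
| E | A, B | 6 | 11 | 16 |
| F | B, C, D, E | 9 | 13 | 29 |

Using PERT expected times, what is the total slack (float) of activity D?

te_A = (4 + 4·8 + 18)/6 = 54/6 = 9
te_B = (2 + 4·5 + 14)/6 = 36/6 = 6
te_C = (11 + 4·14 + 23)/6 = 90/6 = 15
te_D = (8 + 4·11 + 14)/6 = 66/6 = 11
te_E = (6 + 4·11 + 16)/6 = 66/6 = 11
te_F = (9 + 4·13 + 29)/6 = 90/6 = 15

Forward pass:
ES_A = 0; EF_A = 9
ES_B = 0; EF_B = 6
ES_C = max(EF_A=9, EF_B=6) = 9; EF_C = 9+15 = 24
ES_D = 6; EF_D = 6+11 = 17
ES_E = max(EF_A=9, EF_B=6) = 9; EF_E = 9+11 = 20
ES_F = max(EF_B=6, EF_C=24, EF_D=17, EF_E=20) = 24; EF_F = 24+15 = 39
Expected project duration μ = 39 hours. Critical path: A → C → F.

Backward pass:
LF_F = 39; LS_F = 39−15 = 24
LF_E = LS_F = 24; LS_E = 24−11 = 13
LF_D = LS_F = 24; LS_D = 24−11 = 13
LF_C = LS_F = 24; LS_C = 24−15 = 9
LF_B = min(LS_C=9, LS_D=13, LS_E=13, LS_F=24) = 9; LS_B = 9−6 = 3
LF_A = min(LS_C=9, LS_E=13) = 9; LS_A = 9−9 = 0
Slack_D = LS_D − ES_D = 13 − 6 = 7

7 hours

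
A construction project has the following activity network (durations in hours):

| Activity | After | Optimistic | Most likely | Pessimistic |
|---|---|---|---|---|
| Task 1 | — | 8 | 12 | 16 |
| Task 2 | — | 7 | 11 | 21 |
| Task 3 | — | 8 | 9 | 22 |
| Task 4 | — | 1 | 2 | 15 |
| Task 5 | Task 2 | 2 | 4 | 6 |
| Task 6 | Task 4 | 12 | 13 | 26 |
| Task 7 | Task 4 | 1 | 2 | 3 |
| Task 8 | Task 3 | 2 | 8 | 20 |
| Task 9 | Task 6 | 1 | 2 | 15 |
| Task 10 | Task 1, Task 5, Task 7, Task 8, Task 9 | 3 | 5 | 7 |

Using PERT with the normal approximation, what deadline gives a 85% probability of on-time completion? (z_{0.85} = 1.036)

32.2 hours

te_Task 1 = (8 + 4·12 + 16)/6 = 72/6 = 12; σ²_Task 1 = ((16−8)/6)² = 1.778
te_Task 2 = (7 + 4·11 + 21)/6 = 72/6 = 12; σ²_Task 2 = ((21−7)/6)² = 5.444
te_Task 3 = (8 + 4·9 + 22)/6 = 66/6 = 11; σ²_Task 3 = ((22−8)/6)² = 5.444
te_Task 4 = (1 + 4·2 + 15)/6 = 24/6 = 4; σ²_Task 4 = ((15−1)/6)² = 5.444
te_Task 5 = (2 + 4·4 + 6)/6 = 24/6 = 4; σ²_Task 5 = ((6−2)/6)² = 0.444
te_Task 6 = (12 + 4·13 + 26)/6 = 90/6 = 15; σ²_Task 6 = ((26−12)/6)² = 5.444
te_Task 7 = (1 + 4·2 + 3)/6 = 12/6 = 2; σ²_Task 7 = ((3−1)/6)² = 0.111
te_Task 8 = (2 + 4·8 + 20)/6 = 54/6 = 9; σ²_Task 8 = ((20−2)/6)² = 9.000
te_Task 9 = (1 + 4·2 + 15)/6 = 24/6 = 4; σ²_Task 9 = ((15−1)/6)² = 5.444
te_Task 10 = (3 + 4·5 + 7)/6 = 30/6 = 5; σ²_Task 10 = ((7−3)/6)² = 0.444

Forward pass:
ES_Task 1 = 0; EF_Task 1 = 12
ES_Task 2 = 0; EF_Task 2 = 12
ES_Task 3 = 0; EF_Task 3 = 11
ES_Task 4 = 0; EF_Task 4 = 4
ES_Task 5 = 12; EF_Task 5 = 12+4 = 16
ES_Task 6 = 4; EF_Task 6 = 4+15 = 19
ES_Task 7 = 4; EF_Task 7 = 4+2 = 6
ES_Task 8 = 11; EF_Task 8 = 11+9 = 20
ES_Task 9 = 19; EF_Task 9 = 19+4 = 23
ES_Task 10 = max(EF_Task 1=12, EF_Task 5=16, EF_Task 7=6, EF_Task 8=20, EF_Task 9=23) = 23; EF_Task 10 = 23+5 = 28
Expected project duration μ = 28 hours. Critical path: Task 4 → Task 6 → Task 9 → Task 10.

Variance along critical path = 5.444 + 5.444 + 5.444 + 0.444 = 16.778; σ = 4.096 hours.
D = μ + z·σ = 28 + 1.036·4.096 = 32.2 hours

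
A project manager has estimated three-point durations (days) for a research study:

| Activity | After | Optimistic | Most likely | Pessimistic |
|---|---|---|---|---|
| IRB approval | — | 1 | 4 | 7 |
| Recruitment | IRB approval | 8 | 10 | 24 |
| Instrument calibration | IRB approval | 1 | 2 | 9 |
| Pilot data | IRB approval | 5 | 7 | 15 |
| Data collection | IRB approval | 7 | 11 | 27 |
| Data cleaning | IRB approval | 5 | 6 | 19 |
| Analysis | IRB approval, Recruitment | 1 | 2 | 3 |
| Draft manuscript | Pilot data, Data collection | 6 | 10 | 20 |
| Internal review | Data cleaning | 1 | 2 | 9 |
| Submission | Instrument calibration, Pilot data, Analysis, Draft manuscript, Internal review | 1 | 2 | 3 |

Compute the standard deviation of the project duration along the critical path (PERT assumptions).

4.20 days

te_IRB approval = (1 + 4·4 + 7)/6 = 24/6 = 4; σ²_IRB approval = ((7−1)/6)² = 1.000
te_Recruitment = (8 + 4·10 + 24)/6 = 72/6 = 12; σ²_Recruitment = ((24−8)/6)² = 7.111
te_Instrument calibration = (1 + 4·2 + 9)/6 = 18/6 = 3; σ²_Instrument calibration = ((9−1)/6)² = 1.778
te_Pilot data = (5 + 4·7 + 15)/6 = 48/6 = 8; σ²_Pilot data = ((15−5)/6)² = 2.778
te_Data collection = (7 + 4·11 + 27)/6 = 78/6 = 13; σ²_Data collection = ((27−7)/6)² = 11.111
te_Data cleaning = (5 + 4·6 + 19)/6 = 48/6 = 8; σ²_Data cleaning = ((19−5)/6)² = 5.444
te_Analysis = (1 + 4·2 + 3)/6 = 12/6 = 2; σ²_Analysis = ((3−1)/6)² = 0.111
te_Draft manuscript = (6 + 4·10 + 20)/6 = 66/6 = 11; σ²_Draft manuscript = ((20−6)/6)² = 5.444
te_Internal review = (1 + 4·2 + 9)/6 = 18/6 = 3; σ²_Internal review = ((9−1)/6)² = 1.778
te_Submission = (1 + 4·2 + 3)/6 = 12/6 = 2; σ²_Submission = ((3−1)/6)² = 0.111

Forward pass:
ES_IRB approval = 0; EF_IRB approval = 4
ES_Recruitment = 4; EF_Recruitment = 4+12 = 16
ES_Instrument calibration = 4; EF_Instrument calibration = 4+3 = 7
ES_Pilot data = 4; EF_Pilot data = 4+8 = 12
ES_Data collection = 4; EF_Data collection = 4+13 = 17
ES_Data cleaning = 4; EF_Data cleaning = 4+8 = 12
ES_Analysis = max(EF_IRB approval=4, EF_Recruitment=16) = 16; EF_Analysis = 16+2 = 18
ES_Draft manuscript = max(EF_Pilot data=12, EF_Data collection=17) = 17; EF_Draft manuscript = 17+11 = 28
ES_Internal review = 12; EF_Internal review = 12+3 = 15
ES_Submission = max(EF_Instrument calibration=7, EF_Pilot data=12, EF_Analysis=18, EF_Draft manuscript=28, EF_Internal review=15) = 28; EF_Submission = 28+2 = 30
Expected project duration μ = 30 days. Critical path: IRB approval → Data collection → Draft manuscript → Submission.

Variance along critical path = 1.000 + 11.111 + 5.444 + 0.111 = 17.667
σ = √17.667 = 4.203 days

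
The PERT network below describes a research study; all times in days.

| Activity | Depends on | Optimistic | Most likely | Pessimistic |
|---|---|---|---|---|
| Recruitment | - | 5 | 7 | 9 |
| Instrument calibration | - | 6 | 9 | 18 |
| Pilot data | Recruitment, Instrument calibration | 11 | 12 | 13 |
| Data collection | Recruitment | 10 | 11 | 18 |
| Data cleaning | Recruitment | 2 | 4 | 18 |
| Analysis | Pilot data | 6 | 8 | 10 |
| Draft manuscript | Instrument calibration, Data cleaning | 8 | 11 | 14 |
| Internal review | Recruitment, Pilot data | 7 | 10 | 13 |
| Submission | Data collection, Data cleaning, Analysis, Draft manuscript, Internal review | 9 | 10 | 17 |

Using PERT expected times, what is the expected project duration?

43 days

te_Recruitment = (5 + 4·7 + 9)/6 = 42/6 = 7
te_Instrument calibration = (6 + 4·9 + 18)/6 = 60/6 = 10
te_Pilot data = (11 + 4·12 + 13)/6 = 72/6 = 12
te_Data collection = (10 + 4·11 + 18)/6 = 72/6 = 12
te_Data cleaning = (2 + 4·4 + 18)/6 = 36/6 = 6
te_Analysis = (6 + 4·8 + 10)/6 = 48/6 = 8
te_Draft manuscript = (8 + 4·11 + 14)/6 = 66/6 = 11
te_Internal review = (7 + 4·10 + 13)/6 = 60/6 = 10
te_Submission = (9 + 4·10 + 17)/6 = 66/6 = 11

Forward pass:
ES_Recruitment = 0; EF_Recruitment = 7
ES_Instrument calibration = 0; EF_Instrument calibration = 10
ES_Pilot data = max(EF_Recruitment=7, EF_Instrument calibration=10) = 10; EF_Pilot data = 10+12 = 22
ES_Data collection = 7; EF_Data collection = 7+12 = 19
ES_Data cleaning = 7; EF_Data cleaning = 7+6 = 13
ES_Analysis = 22; EF_Analysis = 22+8 = 30
ES_Draft manuscript = max(EF_Instrument calibration=10, EF_Data cleaning=13) = 13; EF_Draft manuscript = 13+11 = 24
ES_Internal review = max(EF_Recruitment=7, EF_Pilot data=22) = 22; EF_Internal review = 22+10 = 32
ES_Submission = max(EF_Data collection=19, EF_Data cleaning=13, EF_Analysis=30, EF_Draft manuscript=24, EF_Internal review=32) = 32; EF_Submission = 32+11 = 43
Expected project duration μ = 43 days. Critical path: Instrument calibration → Pilot data → Internal review → Submission.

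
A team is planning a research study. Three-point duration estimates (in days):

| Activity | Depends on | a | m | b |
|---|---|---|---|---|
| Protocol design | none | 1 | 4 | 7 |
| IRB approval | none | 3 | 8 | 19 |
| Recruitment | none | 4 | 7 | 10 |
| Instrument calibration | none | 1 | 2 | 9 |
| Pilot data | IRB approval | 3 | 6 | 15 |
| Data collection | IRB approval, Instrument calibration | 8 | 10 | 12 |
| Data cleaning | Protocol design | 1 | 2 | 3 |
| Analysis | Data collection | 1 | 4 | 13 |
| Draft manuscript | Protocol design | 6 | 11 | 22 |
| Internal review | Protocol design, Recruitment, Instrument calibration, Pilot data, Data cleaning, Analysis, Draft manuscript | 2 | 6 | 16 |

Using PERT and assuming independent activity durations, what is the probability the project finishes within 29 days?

te_Protocol design = (1 + 4·4 + 7)/6 = 24/6 = 4; σ²_Protocol design = ((7−1)/6)² = 1.000
te_IRB approval = (3 + 4·8 + 19)/6 = 54/6 = 9; σ²_IRB approval = ((19−3)/6)² = 7.111
te_Recruitment = (4 + 4·7 + 10)/6 = 42/6 = 7; σ²_Recruitment = ((10−4)/6)² = 1.000
te_Instrument calibration = (1 + 4·2 + 9)/6 = 18/6 = 3; σ²_Instrument calibration = ((9−1)/6)² = 1.778
te_Pilot data = (3 + 4·6 + 15)/6 = 42/6 = 7; σ²_Pilot data = ((15−3)/6)² = 4.000
te_Data collection = (8 + 4·10 + 12)/6 = 60/6 = 10; σ²_Data collection = ((12−8)/6)² = 0.444
te_Data cleaning = (1 + 4·2 + 3)/6 = 12/6 = 2; σ²_Data cleaning = ((3−1)/6)² = 0.111
te_Analysis = (1 + 4·4 + 13)/6 = 30/6 = 5; σ²_Analysis = ((13−1)/6)² = 4.000
te_Draft manuscript = (6 + 4·11 + 22)/6 = 72/6 = 12; σ²_Draft manuscript = ((22−6)/6)² = 7.111
te_Internal review = (2 + 4·6 + 16)/6 = 42/6 = 7; σ²_Internal review = ((16−2)/6)² = 5.444

Forward pass:
ES_Protocol design = 0; EF_Protocol design = 4
ES_IRB approval = 0; EF_IRB approval = 9
ES_Recruitment = 0; EF_Recruitment = 7
ES_Instrument calibration = 0; EF_Instrument calibration = 3
ES_Pilot data = 9; EF_Pilot data = 9+7 = 16
ES_Data collection = max(EF_IRB approval=9, EF_Instrument calibration=3) = 9; EF_Data collection = 9+10 = 19
ES_Data cleaning = 4; EF_Data cleaning = 4+2 = 6
ES_Analysis = 19; EF_Analysis = 19+5 = 24
ES_Draft manuscript = 4; EF_Draft manuscript = 4+12 = 16
ES_Internal review = max(EF_Protocol design=4, EF_Recruitment=7, EF_Instrument calibration=3, EF_Pilot data=16, EF_Data cleaning=6, EF_Analysis=24, EF_Draft manuscript=16) = 24; EF_Internal review = 24+7 = 31
Expected project duration μ = 31 days. Critical path: IRB approval → Data collection → Analysis → Internal review.

Variance along critical path = 7.111 + 0.444 + 4.000 + 5.444 = 17.000; σ = √17.000 = 4.123 days.
Z = (29 − 31) / 4.123 = -0.485
P(T ≤ 29) = Φ(-0.485) ≈ 0.314

0.314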